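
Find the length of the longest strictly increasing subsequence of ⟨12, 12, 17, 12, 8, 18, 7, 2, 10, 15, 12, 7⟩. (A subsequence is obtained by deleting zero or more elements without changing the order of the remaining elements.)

3

One longest increasing subsequence is 12, 17, 18 (positions 1,3,6), of length 3; no longer one exists.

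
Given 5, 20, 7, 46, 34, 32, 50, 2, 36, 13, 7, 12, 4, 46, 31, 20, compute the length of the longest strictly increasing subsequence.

5

One longest increasing subsequence is 5, 20, 34, 36, 46 (positions 1,2,5,9,14), of length 5; no longer one exists.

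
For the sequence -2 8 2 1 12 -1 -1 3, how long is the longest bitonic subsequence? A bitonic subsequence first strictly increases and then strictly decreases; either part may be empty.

One longest bitonic subsequence is -2, 8, 2, 1, -1 (positions 1,2,3,4,7): it rises to 8 then falls. Length 5 is optimal.

5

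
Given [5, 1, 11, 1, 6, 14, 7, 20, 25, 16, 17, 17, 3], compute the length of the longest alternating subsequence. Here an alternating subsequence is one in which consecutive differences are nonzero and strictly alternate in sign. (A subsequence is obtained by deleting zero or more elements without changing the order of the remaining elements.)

Track the best alternating length ending on an up-step vs a down-step at each position: up/down = 1/1, 1/2, 3/1, 1/4, 5/4, 5/1, 5/6, 7/1, 7/1, 7/8, 9/8, 9/8, 5/10.
The maximum over both is 10; one such subsequence is 5, 1, 11, 1, 14, 7, 20, 16, 17, 3.

10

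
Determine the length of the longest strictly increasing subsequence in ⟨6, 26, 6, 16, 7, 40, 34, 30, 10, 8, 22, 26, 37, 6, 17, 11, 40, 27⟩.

7

Let dp[i] be the longest increasing subsequence ending at position i. Then dp = [1, 2, 1, 2, 2, 3, 3, 3, 3, 3, 4, 5, 6, 1, 4, 4, 7, 6].
The maximum is 7; one witness is 6, 7, 10, 22, 26, 37, 40 at positions 1,5,9,11,12,13,17.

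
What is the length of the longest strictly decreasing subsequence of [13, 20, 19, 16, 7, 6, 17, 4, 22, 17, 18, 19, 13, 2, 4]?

Scanning left to right, the best length ending at each element is: 13→1, 20→1, 19→2, 16→3, 7→4, 6→5, 17→3, 4→6, 22→1, 17→3, 18→3, 19→2, 13→4, 2→7, 4→6.
So the longest decreasing subsequence has length 7, e.g. 20, 19, 16, 7, 6, 4, 2.

7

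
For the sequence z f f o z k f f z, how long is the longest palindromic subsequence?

One longest palindromic subsequence is zffkffz (positions 1,2,3,6,7,8,9); it reads the same forward and backward, and the interval DP gives dp[1][9] = 7.

7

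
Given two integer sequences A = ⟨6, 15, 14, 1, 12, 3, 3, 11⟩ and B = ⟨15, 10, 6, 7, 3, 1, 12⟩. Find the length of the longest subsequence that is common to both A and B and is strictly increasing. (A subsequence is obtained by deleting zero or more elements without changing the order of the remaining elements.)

2

A longest common strictly increasing subsequence is 6, 12 (length 2); it appears in order in both A and B, and no longer such subsequence exists.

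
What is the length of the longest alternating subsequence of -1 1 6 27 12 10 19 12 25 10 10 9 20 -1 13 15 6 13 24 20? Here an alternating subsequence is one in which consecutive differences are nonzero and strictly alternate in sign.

Track the best alternating length ending on an up-step vs a down-step at each position: up/down = 1/1, 2/1, 2/1, 2/1, 2/3, 2/3, 4/3, 4/5, 6/3, 2/7, 2/7, 2/7, 8/7, 1/9, 10/9, 10/9, 10/11, 12/11, 12/7, 12/13.
The maximum over both is 13; one such subsequence is -1, 27, 12, 19, 12, 25, 10, 20, -1, 13, 6, 24, 20.

13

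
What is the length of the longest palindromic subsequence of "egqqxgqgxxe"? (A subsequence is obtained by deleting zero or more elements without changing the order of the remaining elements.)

One longest palindromic subsequence is exgqgxe (positions 1,5,6,7,8,10,11); it reads the same forward and backward, and the interval DP gives dp[1][11] = 7.

7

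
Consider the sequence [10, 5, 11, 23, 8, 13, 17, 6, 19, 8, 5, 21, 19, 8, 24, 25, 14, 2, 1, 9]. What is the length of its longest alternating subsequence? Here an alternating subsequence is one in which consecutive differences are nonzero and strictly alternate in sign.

13

A longest alternating subsequence is 10, 5, 11, 8, 13, 6, 19, 8, 21, 19, 24, 2, 9 (positions 1,2,3,5,6,8,9,10,12,13,15,18,20); its 12 consecutive differences strictly alternate in sign, and length 13 is optimal.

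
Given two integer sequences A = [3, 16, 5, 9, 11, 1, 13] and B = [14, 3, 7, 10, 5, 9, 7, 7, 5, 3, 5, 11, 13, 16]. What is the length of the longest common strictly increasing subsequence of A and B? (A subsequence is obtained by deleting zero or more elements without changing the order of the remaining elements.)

For each value that appears in both, track the longest common increasing run ending there.
The best achievable length is 5; one witness is 3, 5, 9, 11, 13 (A-positions 1,3,4,5,7, B-positions 2,5,6,12,13).

5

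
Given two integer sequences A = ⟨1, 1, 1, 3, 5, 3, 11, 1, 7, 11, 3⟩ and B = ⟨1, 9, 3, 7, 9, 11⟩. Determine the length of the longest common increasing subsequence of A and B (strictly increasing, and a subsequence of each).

4

A longest common strictly increasing subsequence is 1, 3, 7, 11 (length 4); it appears in order in both A and B, and no longer such subsequence exists.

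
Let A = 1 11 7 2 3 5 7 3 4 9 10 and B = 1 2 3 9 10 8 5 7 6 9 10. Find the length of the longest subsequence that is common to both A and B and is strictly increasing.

A longest common strictly increasing subsequence is 1, 2, 3, 5, 7, 9, 10 (length 7); it appears in order in both A and B, and no longer such subsequence exists.

7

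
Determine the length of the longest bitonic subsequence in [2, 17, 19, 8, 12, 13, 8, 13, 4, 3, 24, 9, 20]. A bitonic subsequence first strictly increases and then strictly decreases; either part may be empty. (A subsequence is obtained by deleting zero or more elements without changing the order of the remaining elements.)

One longest bitonic subsequence is 2, 17, 19, 13, 8, 4, 3 (positions 1,2,3,6,7,9,10): it rises to 19 then falls. Length 7 is optimal.

7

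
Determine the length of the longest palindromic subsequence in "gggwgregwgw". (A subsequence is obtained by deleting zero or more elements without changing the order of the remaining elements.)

7

One longest palindromic subsequence is gwgegwg (positions 3,4,5,7,8,9,10); it reads the same forward and backward, and the interval DP gives dp[1][11] = 7.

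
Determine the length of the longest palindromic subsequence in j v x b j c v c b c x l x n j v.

One longest palindromic subsequence is vxbcvcbxv (positions 2,3,4,6,7,8,9,13,16); it reads the same forward and backward, and the interval DP gives dp[1][16] = 9.

9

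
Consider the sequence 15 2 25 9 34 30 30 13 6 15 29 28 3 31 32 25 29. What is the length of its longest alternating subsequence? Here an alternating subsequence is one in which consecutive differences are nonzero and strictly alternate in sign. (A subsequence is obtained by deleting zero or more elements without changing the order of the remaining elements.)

11

Track the best alternating length ending on an up-step vs a down-step at each position: up/down = 1/1, 1/2, 3/1, 3/4, 5/1, 5/6, 5/6, 5/6, 3/6, 7/6, 7/6, 7/8, 3/8, 9/6, 9/6, 9/10, 11/10.
The maximum over both is 11; one such subsequence is 15, 2, 25, 9, 34, 13, 29, 28, 31, 25, 29.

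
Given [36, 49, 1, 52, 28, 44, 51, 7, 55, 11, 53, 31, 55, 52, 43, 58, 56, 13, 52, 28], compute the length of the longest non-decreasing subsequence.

7

Scanning left to right, the best length ending at each element is: 36→1, 49→2, 1→1, 52→3, 28→2, 44→3, 51→4, 7→2, 55→5, 11→3, 53→5, 31→4, 55→6, 52→5, 43→5, 58→7, 56→7, 13→4, 52→6, 28→5.
So the longest non-decreasing subsequence has length 7, e.g. 1, 28, 44, 51, 55, 55, 58.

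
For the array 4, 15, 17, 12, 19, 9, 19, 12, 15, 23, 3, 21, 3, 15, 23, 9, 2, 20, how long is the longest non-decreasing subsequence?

Let dp[i] be the longest non-decreasing subsequence ending at position i. Then dp = [1, 2, 3, 2, 4, 2, 5, 3, 4, 6, 1, 6, 2, 5, 7, 3, 1, 6].
The maximum is 7; one witness is 4, 15, 17, 19, 19, 23, 23 at positions 1,2,3,5,7,10,15.

7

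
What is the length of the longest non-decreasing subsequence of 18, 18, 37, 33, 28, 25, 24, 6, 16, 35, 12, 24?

One longest non-decreasing subsequence is 18, 18, 33, 35 (positions 1,2,4,10), of length 4; no longer one exists.

4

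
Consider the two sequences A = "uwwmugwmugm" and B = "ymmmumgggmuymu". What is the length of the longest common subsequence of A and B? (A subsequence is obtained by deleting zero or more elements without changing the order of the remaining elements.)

6

Backtracking the LCS table gives one alignment: u (A1,B5) → m (A4,B6) → g (A6,B9) → m (A8,B10) → u (A9,B11) → m (A11,B13).
So the longest common subsequence has length 6.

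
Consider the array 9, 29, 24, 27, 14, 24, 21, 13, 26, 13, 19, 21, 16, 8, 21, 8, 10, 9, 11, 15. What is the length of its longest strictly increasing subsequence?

4

Scanning left to right, the best length ending at each element is: 9→1, 29→2, 24→2, 27→3, 14→2, 24→3, 21→3, 13→2, 26→4, 13→2, 19→3, 21→4, 16→3, 8→1, 21→4, 8→1, 10→2, 9→2, 11→3, 15→4.
So the longest increasing subsequence has length 4, e.g. 9, 14, 24, 26.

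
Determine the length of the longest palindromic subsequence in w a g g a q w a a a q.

6

Using dp[i][j] = 2 + dp[i+1][j−1] if the ends match, else max(dp[i+1][j], dp[i][j−1]):
dp[1][11] = 6. A witness is waggaw at positions 1,2,3,4,5,7.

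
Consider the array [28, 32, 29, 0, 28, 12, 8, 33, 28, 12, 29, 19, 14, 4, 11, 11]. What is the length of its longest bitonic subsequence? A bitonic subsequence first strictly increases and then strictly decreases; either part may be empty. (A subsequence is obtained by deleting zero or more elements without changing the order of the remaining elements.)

7

One longest bitonic subsequence is 28, 32, 29, 28, 19, 14, 11 (positions 1,2,3,9,12,13,16): it rises to 32 then falls. Length 7 is optimal.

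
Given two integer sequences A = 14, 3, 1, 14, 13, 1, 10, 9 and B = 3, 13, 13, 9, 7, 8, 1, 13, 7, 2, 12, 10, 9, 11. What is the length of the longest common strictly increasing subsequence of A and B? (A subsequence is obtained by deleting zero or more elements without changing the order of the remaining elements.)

A longest common strictly increasing subsequence is 3, 13 (length 2); it appears in order in both A and B, and no longer such subsequence exists.

2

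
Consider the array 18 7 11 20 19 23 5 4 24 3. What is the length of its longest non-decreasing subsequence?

One longest non-decreasing subsequence is 7, 11, 20, 23, 24 (positions 2,3,4,6,9), of length 5; no longer one exists.

5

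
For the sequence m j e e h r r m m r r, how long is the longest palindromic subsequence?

6

One longest palindromic subsequence is rrmmrr (positions 6,7,8,9,10,11); it reads the same forward and backward, and the interval DP gives dp[1][11] = 6.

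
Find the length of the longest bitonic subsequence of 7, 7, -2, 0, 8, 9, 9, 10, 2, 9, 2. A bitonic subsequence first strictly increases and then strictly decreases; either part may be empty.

7

One longest bitonic subsequence is -2, 0, 8, 9, 10, 9, 2 (positions 3,4,5,6,8,10,11): it rises to 10 then falls. Length 7 is optimal.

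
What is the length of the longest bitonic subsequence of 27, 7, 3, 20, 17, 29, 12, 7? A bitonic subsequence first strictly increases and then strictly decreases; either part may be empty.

5

Let inc[i] be the LIS ending at i and dec[i] the longest strictly decreasing subsequence starting at i. inc = [1, 1, 1, 2, 2, 3, 2, 2], dec = [5, 2, 1, 4, 3, 3, 2, 1].
max_i inc[i]+dec[i]−1 = 5, with one witness 27, 20, 17, 12, 7.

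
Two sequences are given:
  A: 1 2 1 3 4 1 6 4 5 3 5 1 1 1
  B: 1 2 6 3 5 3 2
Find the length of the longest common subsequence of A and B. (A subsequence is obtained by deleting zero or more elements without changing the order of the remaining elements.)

5

A longest common subsequence is 1, 2, 3, 5, 3 (length 5); the LCS DP confirms no longer common subsequence exists.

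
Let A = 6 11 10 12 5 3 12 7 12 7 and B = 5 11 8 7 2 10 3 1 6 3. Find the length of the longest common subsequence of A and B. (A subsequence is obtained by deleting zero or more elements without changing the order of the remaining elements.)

3

Backtracking the LCS table gives one alignment: 11 (A2,B2) → 10 (A3,B6) → 3 (A6,B10).
So the longest common subsequence has length 3.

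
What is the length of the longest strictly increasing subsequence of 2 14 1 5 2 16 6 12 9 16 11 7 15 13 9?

6

Scanning left to right, the best length ending at each element is: 2→1, 14→2, 1→1, 5→2, 2→2, 16→3, 6→3, 12→4, 9→4, 16→5, 11→5, 7→4, 15→6, 13→6, 9→5.
So the longest increasing subsequence has length 6, e.g. 2, 5, 6, 9, 11, 15.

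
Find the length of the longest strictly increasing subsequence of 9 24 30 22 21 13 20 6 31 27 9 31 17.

One longest increasing subsequence is 9, 13, 20, 27, 31 (positions 1,6,7,10,12), of length 5; no longer one exists.

5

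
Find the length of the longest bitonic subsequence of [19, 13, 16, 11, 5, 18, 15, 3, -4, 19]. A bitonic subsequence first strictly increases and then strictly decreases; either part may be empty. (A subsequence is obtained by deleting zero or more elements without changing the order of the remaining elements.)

Let inc[i] be the LIS ending at i and dec[i] the longest strictly decreasing subsequence starting at i. inc = [1, 1, 2, 1, 1, 3, 2, 1, 1, 4], dec = [6, 5, 5, 4, 3, 4, 3, 2, 1, 1].
max_i inc[i]+dec[i]−1 = 6, with one witness 19, 16, 11, 5, 3, -4.

6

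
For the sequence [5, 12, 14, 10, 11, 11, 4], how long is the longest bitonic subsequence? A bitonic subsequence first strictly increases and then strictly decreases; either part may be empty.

One longest bitonic subsequence is 5, 12, 14, 11, 4 (positions 1,2,3,6,7): it rises to 14 then falls. Length 5 is optimal.

5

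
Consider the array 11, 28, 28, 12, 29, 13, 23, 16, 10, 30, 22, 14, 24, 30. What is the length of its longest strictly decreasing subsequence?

One longest decreasing subsequence is 28, 23, 16, 10 (positions 2,7,8,9), of length 4; no longer one exists.

4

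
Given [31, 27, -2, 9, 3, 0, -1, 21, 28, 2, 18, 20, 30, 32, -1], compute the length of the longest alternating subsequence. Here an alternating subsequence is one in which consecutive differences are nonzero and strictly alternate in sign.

8

Track the best alternating length ending on an up-step vs a down-step at each position: up/down = 1/1, 1/2, 1/2, 3/2, 3/4, 3/4, 3/4, 5/2, 5/2, 5/6, 7/6, 7/6, 7/2, 7/1, 3/8.
The maximum over both is 8; one such subsequence is 31, -2, 9, 3, 21, 2, 18, -1.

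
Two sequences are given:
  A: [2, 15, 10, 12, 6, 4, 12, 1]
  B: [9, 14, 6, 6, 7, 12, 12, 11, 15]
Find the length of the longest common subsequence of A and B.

2

Backtracking the LCS table gives one alignment: 12 (A4,B6) → 12 (A7,B7).
So the longest common subsequence has length 2.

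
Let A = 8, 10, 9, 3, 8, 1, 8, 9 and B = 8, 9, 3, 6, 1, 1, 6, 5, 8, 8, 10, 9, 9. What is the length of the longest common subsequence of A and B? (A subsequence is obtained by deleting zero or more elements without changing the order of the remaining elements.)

Backtracking the LCS table gives one alignment: 8 (A1,B1) → 9 (A3,B2) → 3 (A4,B3) → 8 (A5,B9) → 8 (A7,B10) → 9 (A8,B13).
So the longest common subsequence has length 6.

6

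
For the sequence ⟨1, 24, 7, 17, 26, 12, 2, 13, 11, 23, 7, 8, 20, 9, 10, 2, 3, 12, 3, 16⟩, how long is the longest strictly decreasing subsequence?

6

Let dp[i] be the longest decreasing subsequence ending at position i. Then dp = [1, 1, 2, 2, 1, 3, 4, 3, 4, 2, 5, 5, 3, 5, 5, 6, 6, 4, 6, 4].
The maximum is 6; one witness is 24, 17, 12, 11, 7, 2 at positions 2,4,6,9,11,16.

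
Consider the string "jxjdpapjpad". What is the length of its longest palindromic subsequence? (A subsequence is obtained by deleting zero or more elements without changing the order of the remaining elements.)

Using dp[i][j] = 2 + dp[i+1][j−1] if the ends match, else max(dp[i+1][j], dp[i][j−1]):
dp[1][11] = 7. A witness is dapjpad at positions 4,6,7,8,9,10,11.

7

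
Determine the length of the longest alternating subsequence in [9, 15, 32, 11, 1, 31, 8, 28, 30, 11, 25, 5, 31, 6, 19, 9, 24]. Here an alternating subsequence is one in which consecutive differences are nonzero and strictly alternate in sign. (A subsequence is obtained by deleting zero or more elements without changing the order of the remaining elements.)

Track the best alternating length ending on an up-step vs a down-step at each position: up/down = 1/1, 2/1, 2/1, 2/3, 1/3, 4/3, 4/5, 6/5, 6/5, 6/7, 8/7, 4/9, 10/3, 10/11, 12/11, 12/13, 14/11.
The maximum over both is 14; one such subsequence is 9, 15, 11, 31, 8, 28, 11, 25, 5, 31, 6, 19, 9, 24.

14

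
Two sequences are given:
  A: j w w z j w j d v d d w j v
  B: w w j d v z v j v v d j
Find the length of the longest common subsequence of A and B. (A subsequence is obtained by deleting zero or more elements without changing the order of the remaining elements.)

A longest common subsequence is wwzjvdj (length 7); the LCS DP confirms no longer common subsequence exists.

7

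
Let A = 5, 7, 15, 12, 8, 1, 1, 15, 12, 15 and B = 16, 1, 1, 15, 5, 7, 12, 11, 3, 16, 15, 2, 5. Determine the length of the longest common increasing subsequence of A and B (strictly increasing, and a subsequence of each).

A longest common strictly increasing subsequence is 5, 7, 12, 15 (length 4); it appears in order in both A and B, and no longer such subsequence exists.

4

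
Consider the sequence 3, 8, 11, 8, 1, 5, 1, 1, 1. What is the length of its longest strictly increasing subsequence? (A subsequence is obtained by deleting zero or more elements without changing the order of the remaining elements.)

Scanning left to right, the best length ending at each element is: 3→1, 8→2, 11→3, 8→2, 1→1, 5→2, 1→1, 1→1, 1→1.
So the longest increasing subsequence has length 3, e.g. 3, 8, 11.

3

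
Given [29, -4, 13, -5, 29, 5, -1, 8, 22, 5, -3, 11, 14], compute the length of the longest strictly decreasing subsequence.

One longest decreasing subsequence is 29, 13, 5, -1, -3 (positions 1,3,6,7,11), of length 5; no longer one exists.

5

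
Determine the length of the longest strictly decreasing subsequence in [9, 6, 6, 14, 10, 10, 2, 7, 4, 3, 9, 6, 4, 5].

5

One longest decreasing subsequence is 14, 10, 7, 4, 3 (positions 4,5,8,9,10), of length 5; no longer one exists.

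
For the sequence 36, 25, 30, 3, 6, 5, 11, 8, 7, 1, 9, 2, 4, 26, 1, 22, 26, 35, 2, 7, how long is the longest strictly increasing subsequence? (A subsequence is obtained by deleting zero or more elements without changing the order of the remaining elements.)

One longest increasing subsequence is 3, 6, 8, 9, 22, 26, 35 (positions 4,5,8,11,16,17,18), of length 7; no longer one exists.

7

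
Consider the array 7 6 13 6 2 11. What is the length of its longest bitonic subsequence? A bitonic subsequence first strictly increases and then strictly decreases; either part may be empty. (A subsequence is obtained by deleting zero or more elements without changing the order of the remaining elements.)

4

Let inc[i] be the LIS ending at i and dec[i] the longest strictly decreasing subsequence starting at i. inc = [1, 1, 2, 1, 1, 2], dec = [3, 2, 3, 2, 1, 1].
max_i inc[i]+dec[i]−1 = 4, with one witness 7, 13, 6, 2.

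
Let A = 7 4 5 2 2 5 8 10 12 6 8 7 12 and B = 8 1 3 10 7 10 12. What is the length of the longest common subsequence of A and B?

Backtracking the LCS table gives one alignment: 8 (A7,B1) → 10 (A8,B4) → 7 (A12,B5) → 12 (A13,B7).
So the longest common subsequence has length 4.

4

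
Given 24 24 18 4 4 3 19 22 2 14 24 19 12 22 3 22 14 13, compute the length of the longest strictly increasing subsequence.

4

Scanning left to right, the best length ending at each element is: 24→1, 24→1, 18→1, 4→1, 4→1, 3→1, 19→2, 22→3, 2→1, 14→2, 24→4, 19→3, 12→2, 22→4, 3→2, 22→4, 14→3, 13→3.
So the longest increasing subsequence has length 4, e.g. 18, 19, 22, 24.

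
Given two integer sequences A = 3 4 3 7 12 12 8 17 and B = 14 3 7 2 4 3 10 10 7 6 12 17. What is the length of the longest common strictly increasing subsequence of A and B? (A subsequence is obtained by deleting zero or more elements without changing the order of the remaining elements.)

A longest common strictly increasing subsequence is 3, 4, 7, 12, 17 (length 5); it appears in order in both A and B, and no longer such subsequence exists.

5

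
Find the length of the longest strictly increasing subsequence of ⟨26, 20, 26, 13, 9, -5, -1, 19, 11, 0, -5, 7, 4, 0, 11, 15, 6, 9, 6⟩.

6

Let dp[i] be the longest increasing subsequence ending at position i. Then dp = [1, 1, 2, 1, 1, 1, 2, 3, 3, 3, 1, 4, 4, 3, 5, 6, 5, 6, 5].
The maximum is 6; one witness is -5, -1, 0, 7, 11, 15 at positions 6,7,10,12,15,16.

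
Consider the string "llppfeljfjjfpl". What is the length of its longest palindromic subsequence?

9

One longest palindromic subsequence is lpfjjjfpl (positions 1,3,5,8,10,11,12,13,14); it reads the same forward and backward, and the interval DP gives dp[1][14] = 9.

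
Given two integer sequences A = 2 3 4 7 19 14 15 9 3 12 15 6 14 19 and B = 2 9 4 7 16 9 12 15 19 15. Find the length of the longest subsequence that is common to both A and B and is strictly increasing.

7

For each value that appears in both, track the longest common increasing run ending there.
The best achievable length is 7; one witness is 2, 4, 7, 9, 12, 15, 19 (A-positions 1,3,4,8,10,11,14, B-positions 1,3,4,6,7,8,9).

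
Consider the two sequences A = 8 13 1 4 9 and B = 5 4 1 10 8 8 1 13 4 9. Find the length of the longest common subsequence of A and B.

Backtracking the LCS table gives one alignment: 8 (A1,B6) → 13 (A2,B8) → 4 (A4,B9) → 9 (A5,B10).
So the longest common subsequence has length 4.

4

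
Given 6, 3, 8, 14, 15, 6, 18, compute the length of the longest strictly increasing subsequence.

5

One longest increasing subsequence is 6, 8, 14, 15, 18 (positions 1,3,4,5,7), of length 5; no longer one exists.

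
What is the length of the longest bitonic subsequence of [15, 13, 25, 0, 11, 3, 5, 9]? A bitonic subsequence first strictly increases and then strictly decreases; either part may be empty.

Let inc[i] be the LIS ending at i and dec[i] the longest strictly decreasing subsequence starting at i. inc = [1, 1, 2, 1, 2, 2, 3, 4], dec = [4, 3, 3, 1, 2, 1, 1, 1].
max_i inc[i]+dec[i]−1 = 4, with one witness 15, 13, 11, 9.

4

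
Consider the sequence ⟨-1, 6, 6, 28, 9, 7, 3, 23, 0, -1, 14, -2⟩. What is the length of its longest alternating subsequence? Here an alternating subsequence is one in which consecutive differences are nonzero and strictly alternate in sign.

A longest alternating subsequence is -1, 28, 9, 23, 0, 14, -2 (positions 1,4,5,8,9,11,12); its 6 consecutive differences strictly alternate in sign, and length 7 is optimal.

7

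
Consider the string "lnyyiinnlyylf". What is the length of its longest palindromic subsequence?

Using dp[i][j] = 2 + dp[i+1][j−1] if the ends match, else max(dp[i+1][j], dp[i][j−1]):
dp[1][13] = 8. A witness is lyynnyyl at positions 1,3,4,7,8,10,11,12.

8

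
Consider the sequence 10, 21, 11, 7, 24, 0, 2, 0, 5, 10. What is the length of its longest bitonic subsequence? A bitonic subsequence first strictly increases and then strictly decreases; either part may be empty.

Let inc[i] be the LIS ending at i and dec[i] the longest strictly decreasing subsequence starting at i. inc = [1, 2, 2, 1, 3, 1, 2, 1, 3, 4], dec = [4, 5, 4, 3, 3, 1, 2, 1, 1, 1].
max_i inc[i]+dec[i]−1 = 6, with one witness 10, 21, 11, 7, 2, 0.

6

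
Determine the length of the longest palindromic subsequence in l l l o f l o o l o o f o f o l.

11

One longest palindromic subsequence is lofooooofol (positions 1,4,5,7,8,10,11,13,14,15,16); it reads the same forward and backward, and the interval DP gives dp[1][16] = 11.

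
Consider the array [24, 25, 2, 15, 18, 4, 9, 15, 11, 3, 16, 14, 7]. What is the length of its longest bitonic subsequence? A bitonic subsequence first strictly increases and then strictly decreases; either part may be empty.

Let inc[i] be the LIS ending at i and dec[i] the longest strictly decreasing subsequence starting at i. inc = [1, 2, 1, 2, 3, 2, 3, 4, 4, 2, 5, 5, 3], dec = [5, 5, 1, 3, 4, 2, 2, 3, 2, 1, 3, 2, 1].
max_i inc[i]+dec[i]−1 = 7, with one witness 2, 4, 9, 15, 16, 14, 7.

7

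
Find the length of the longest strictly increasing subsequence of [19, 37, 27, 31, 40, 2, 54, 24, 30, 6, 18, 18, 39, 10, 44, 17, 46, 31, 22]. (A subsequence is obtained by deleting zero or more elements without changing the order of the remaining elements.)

Let dp[i] be the longest increasing subsequence ending at position i. Then dp = [1, 2, 2, 3, 4, 1, 5, 2, 3, 2, 3, 3, 4, 3, 5, 4, 6, 5, 5].
The maximum is 6; one witness is 19, 27, 31, 40, 44, 46 at positions 1,3,4,5,15,17.

6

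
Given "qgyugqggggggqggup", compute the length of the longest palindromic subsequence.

12

One longest palindromic subsequence is ugqggggggqgu (positions 4,5,6,7,8,9,10,11,12,13,15,16); it reads the same forward and backward, and the interval DP gives dp[1][17] = 12.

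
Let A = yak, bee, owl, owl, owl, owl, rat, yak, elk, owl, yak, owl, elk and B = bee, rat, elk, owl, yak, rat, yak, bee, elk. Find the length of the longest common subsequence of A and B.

A longest common subsequence is bee, rat, elk, owl, yak, elk (length 6); the LCS DP confirms no longer common subsequence exists.

6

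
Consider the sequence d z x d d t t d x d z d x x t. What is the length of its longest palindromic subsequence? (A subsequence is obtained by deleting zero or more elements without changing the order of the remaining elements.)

10

One longest palindromic subsequence is dzddttddzd (positions 1,2,4,5,6,7,8,10,11,12); it reads the same forward and backward, and the interval DP gives dp[1][15] = 10.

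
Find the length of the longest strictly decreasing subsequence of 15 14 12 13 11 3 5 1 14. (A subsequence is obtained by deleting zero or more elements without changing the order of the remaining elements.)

6

Scanning left to right, the best length ending at each element is: 15→1, 14→2, 12→3, 13→3, 11→4, 3→5, 5→5, 1→6, 14→2.
So the longest decreasing subsequence has length 6, e.g. 15, 14, 12, 11, 3, 1.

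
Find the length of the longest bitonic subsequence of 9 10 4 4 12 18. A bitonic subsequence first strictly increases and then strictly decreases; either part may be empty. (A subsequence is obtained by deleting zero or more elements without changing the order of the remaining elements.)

4

Let inc[i] be the LIS ending at i and dec[i] the longest strictly decreasing subsequence starting at i. inc = [1, 2, 1, 1, 3, 4], dec = [2, 2, 1, 1, 1, 1].
max_i inc[i]+dec[i]−1 = 4, with one witness 9, 10, 12, 18.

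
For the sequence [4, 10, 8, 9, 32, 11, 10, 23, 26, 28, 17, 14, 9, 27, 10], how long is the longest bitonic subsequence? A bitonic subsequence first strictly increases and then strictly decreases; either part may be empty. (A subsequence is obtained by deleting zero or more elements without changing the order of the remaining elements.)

10

Let inc[i] be the LIS ending at i and dec[i] the longest strictly decreasing subsequence starting at i. inc = [1, 2, 2, 3, 4, 4, 4, 5, 6, 7, 5, 5, 3, 7, 4], dec = [1, 2, 1, 1, 5, 3, 2, 4, 4, 4, 3, 2, 1, 2, 1].
max_i inc[i]+dec[i]−1 = 10, with one witness 4, 8, 9, 11, 23, 26, 28, 17, 14, 10.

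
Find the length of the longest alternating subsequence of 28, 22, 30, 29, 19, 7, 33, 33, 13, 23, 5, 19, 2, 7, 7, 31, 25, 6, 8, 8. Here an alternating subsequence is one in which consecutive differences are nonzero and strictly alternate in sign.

A longest alternating subsequence is 28, 22, 30, 29, 33, 13, 23, 5, 19, 2, 7, 6, 8 (positions 1,2,3,4,7,9,10,11,12,13,14,18,19); its 12 consecutive differences strictly alternate in sign, and length 13 is optimal.

13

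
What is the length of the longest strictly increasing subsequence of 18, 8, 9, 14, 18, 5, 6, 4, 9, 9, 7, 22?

Scanning left to right, the best length ending at each element is: 18→1, 8→1, 9→2, 14→3, 18→4, 5→1, 6→2, 4→1, 9→3, 9→3, 7→3, 22→5.
So the longest increasing subsequence has length 5, e.g. 8, 9, 14, 18, 22.

5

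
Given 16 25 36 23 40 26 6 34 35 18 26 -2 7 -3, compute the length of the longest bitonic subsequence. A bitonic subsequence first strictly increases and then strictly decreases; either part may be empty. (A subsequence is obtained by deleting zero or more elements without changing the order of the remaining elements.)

One longest bitonic subsequence is 16, 25, 36, 40, 35, 26, 7, -3 (positions 1,2,3,5,9,11,13,14): it rises to 40 then falls. Length 8 is optimal.

8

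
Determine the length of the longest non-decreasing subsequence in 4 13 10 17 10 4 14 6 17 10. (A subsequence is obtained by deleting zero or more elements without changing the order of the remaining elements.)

5

Let dp[i] be the longest non-decreasing subsequence ending at position i. Then dp = [1, 2, 2, 3, 3, 2, 4, 3, 5, 4].
The maximum is 5; one witness is 4, 10, 10, 14, 17 at positions 1,3,5,7,9.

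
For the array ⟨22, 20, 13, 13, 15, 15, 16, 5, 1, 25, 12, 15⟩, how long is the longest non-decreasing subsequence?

One longest non-decreasing subsequence is 13, 13, 15, 15, 16, 25 (positions 3,4,5,6,7,10), of length 6; no longer one exists.

6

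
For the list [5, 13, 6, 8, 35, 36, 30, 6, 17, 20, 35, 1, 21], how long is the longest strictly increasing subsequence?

One longest increasing subsequence is 5, 6, 8, 17, 20, 35 (positions 1,3,4,9,10,11), of length 6; no longer one exists.

6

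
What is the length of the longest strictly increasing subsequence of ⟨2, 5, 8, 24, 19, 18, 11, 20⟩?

5

Scanning left to right, the best length ending at each element is: 2→1, 5→2, 8→3, 24→4, 19→4, 18→4, 11→4, 20→5.
So the longest increasing subsequence has length 5, e.g. 2, 5, 8, 19, 20.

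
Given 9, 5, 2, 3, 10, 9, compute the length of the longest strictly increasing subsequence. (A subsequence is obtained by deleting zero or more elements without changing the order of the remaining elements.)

Let dp[i] be the longest increasing subsequence ending at position i. Then dp = [1, 1, 1, 2, 3, 3].
The maximum is 3; one witness is 2, 3, 10 at positions 3,4,5.

3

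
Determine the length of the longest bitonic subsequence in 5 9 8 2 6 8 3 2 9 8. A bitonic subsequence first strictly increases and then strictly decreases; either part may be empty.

6

One longest bitonic subsequence is 5, 9, 8, 6, 3, 2 (positions 1,2,3,5,7,8): it rises to 9 then falls. Length 6 is optimal.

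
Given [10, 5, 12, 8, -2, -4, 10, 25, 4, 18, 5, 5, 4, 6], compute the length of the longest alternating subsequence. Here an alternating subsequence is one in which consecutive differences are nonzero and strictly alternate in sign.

9

A longest alternating subsequence is 10, 5, 12, 8, 10, 4, 18, 5, 6 (positions 1,2,3,4,7,9,10,11,14); its 8 consecutive differences strictly alternate in sign, and length 9 is optimal.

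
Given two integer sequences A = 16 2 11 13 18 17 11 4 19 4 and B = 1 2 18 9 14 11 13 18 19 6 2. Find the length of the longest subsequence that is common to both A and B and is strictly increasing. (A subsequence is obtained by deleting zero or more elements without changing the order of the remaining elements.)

5

For each value that appears in both, track the longest common increasing run ending there.
The best achievable length is 5; one witness is 2, 11, 13, 18, 19 (A-positions 2,3,4,5,9, B-positions 2,6,7,8,9).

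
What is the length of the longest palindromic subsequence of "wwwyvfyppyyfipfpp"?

One longest palindromic subsequence is ppfpfpp (positions 8,9,12,14,15,16,17); it reads the same forward and backward, and the interval DP gives dp[1][17] = 7.

7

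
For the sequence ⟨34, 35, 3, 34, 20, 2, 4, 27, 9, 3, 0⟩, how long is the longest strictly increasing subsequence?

One longest increasing subsequence is 3, 20, 27 (positions 3,5,8), of length 3; no longer one exists.

3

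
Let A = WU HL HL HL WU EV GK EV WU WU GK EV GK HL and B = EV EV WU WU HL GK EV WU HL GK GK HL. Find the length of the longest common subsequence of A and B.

8

Backtracking the LCS table gives one alignment: WU (A1,B4) → HL (A4,B5) → GK (A7,B6) → EV (A8,B7) → WU (A9,B8) → GK (A11,B10) → GK (A13,B11) → HL (A14,B12).
So the longest common subsequence has length 8.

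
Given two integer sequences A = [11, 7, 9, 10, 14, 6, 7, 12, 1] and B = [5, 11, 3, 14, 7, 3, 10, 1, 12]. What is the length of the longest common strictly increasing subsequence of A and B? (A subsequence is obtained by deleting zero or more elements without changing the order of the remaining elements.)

A longest common strictly increasing subsequence is 7, 10, 12 (length 3); it appears in order in both A and B, and no longer such subsequence exists.

3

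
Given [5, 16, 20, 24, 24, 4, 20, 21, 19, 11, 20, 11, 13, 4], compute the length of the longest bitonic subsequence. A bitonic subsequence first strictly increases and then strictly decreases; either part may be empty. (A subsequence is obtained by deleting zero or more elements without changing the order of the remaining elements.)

8

Let inc[i] be the LIS ending at i and dec[i] the longest strictly decreasing subsequence starting at i. inc = [1, 2, 3, 4, 4, 1, 3, 4, 3, 2, 4, 2, 3, 1], dec = [2, 3, 4, 5, 5, 1, 4, 4, 3, 2, 3, 2, 2, 1].
max_i inc[i]+dec[i]−1 = 8, with one witness 5, 16, 20, 24, 21, 20, 13, 4.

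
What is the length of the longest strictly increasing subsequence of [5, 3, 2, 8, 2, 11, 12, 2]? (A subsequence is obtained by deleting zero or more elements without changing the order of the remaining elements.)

Scanning left to right, the best length ending at each element is: 5→1, 3→1, 2→1, 8→2, 2→1, 11→3, 12→4, 2→1.
So the longest increasing subsequence has length 4, e.g. 5, 8, 11, 12.

4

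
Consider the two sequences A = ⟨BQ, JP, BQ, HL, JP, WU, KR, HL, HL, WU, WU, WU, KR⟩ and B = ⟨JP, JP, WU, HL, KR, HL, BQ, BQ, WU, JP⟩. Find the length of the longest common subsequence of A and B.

6

Backtracking the LCS table gives one alignment: JP (A2,B1) → JP (A5,B2) → WU (A6,B3) → KR (A7,B5) → HL (A8,B6) → WU (A10,B9).
So the longest common subsequence has length 6.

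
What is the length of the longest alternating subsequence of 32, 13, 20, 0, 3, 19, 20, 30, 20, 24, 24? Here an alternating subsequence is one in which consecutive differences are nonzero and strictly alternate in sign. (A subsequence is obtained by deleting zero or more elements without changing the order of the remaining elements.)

7

A longest alternating subsequence is 32, 13, 20, 0, 30, 20, 24 (positions 1,2,3,4,8,9,10); its 6 consecutive differences strictly alternate in sign, and length 7 is optimal.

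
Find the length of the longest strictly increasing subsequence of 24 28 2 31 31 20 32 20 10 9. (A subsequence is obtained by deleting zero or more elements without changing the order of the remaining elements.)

One longest increasing subsequence is 24, 28, 31, 32 (positions 1,2,4,7), of length 4; no longer one exists.

4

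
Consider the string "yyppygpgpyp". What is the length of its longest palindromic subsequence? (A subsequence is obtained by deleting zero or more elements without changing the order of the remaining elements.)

One longest palindromic subsequence is pypgpyp (positions 3,5,7,8,9,10,11); it reads the same forward and backward, and the interval DP gives dp[1][11] = 7.

7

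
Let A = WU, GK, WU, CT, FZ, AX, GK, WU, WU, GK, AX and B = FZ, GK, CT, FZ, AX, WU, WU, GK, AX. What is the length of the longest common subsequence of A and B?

8

A longest common subsequence is GK, CT, FZ, AX, WU, WU, GK, AX (length 8); the LCS DP confirms no longer common subsequence exists.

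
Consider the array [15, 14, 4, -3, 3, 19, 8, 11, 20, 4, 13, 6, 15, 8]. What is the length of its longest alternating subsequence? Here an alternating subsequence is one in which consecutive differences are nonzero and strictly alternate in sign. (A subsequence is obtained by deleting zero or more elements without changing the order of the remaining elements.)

A longest alternating subsequence is 15, 14, 19, 8, 11, 4, 13, 6, 15, 8 (positions 1,2,6,7,8,10,11,12,13,14); its 9 consecutive differences strictly alternate in sign, and length 10 is optimal.

10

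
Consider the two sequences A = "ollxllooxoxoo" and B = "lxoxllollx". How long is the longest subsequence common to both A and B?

A longest common subsequence is ollllx (length 6); the LCS DP confirms no longer common subsequence exists.

6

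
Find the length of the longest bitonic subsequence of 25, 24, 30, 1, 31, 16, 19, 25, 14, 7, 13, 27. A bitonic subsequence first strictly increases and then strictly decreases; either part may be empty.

6

One longest bitonic subsequence is 25, 30, 31, 25, 14, 13 (positions 1,3,5,8,9,11): it rises to 31 then falls. Length 6 is optimal.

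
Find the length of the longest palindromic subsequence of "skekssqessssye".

Using dp[i][j] = 2 + dp[i+1][j−1] if the ends match, else max(dp[i+1][j], dp[i][j−1]):
dp[1][14] = 8. A witness is esssssse at positions 3,5,6,9,10,11,12,14.

8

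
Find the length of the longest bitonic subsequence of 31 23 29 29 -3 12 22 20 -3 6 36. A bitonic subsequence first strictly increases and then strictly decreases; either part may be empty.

One longest bitonic subsequence is 31, 29, 22, 20, 6 (positions 1,4,7,8,10): it rises to 31 then falls. Length 5 is optimal.

5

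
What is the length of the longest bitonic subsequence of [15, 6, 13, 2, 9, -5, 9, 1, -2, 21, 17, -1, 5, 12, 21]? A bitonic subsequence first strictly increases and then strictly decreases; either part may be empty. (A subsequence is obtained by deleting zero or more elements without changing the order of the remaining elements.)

Let inc[i] be the LIS ending at i and dec[i] the longest strictly decreasing subsequence starting at i. inc = [1, 1, 2, 1, 2, 1, 2, 2, 2, 3, 3, 3, 4, 5, 6], dec = [5, 4, 4, 3, 3, 1, 3, 2, 1, 3, 2, 1, 1, 1, 1].
max_i inc[i]+dec[i]−1 = 6, with one witness -5, -2, -1, 5, 12, 21.

6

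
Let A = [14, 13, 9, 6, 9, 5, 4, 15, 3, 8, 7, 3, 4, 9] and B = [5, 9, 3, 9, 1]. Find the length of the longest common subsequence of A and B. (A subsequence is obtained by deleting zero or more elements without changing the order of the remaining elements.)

3

A longest common subsequence is 9, 3, 9 (length 3); the LCS DP confirms no longer common subsequence exists.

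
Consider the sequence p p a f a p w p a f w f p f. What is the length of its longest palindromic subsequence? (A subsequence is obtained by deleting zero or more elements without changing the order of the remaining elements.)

9

Using dp[i][j] = 2 + dp[i+1][j−1] if the ends match, else max(dp[i+1][j], dp[i][j−1]):
dp[1][14] = 9. A witness is pfapwpafp at positions 2,4,5,6,7,8,9,12,13.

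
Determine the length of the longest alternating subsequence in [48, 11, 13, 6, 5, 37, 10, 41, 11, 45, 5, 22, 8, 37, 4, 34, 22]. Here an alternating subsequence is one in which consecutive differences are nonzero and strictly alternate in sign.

16

Track the best alternating length ending on an up-step vs a down-step at each position: up/down = 1/1, 1/2, 3/2, 1/4, 1/4, 5/2, 5/6, 7/2, 7/8, 9/2, 1/10, 11/10, 11/12, 13/10, 1/14, 15/14, 15/16.
The maximum over both is 16; one such subsequence is 48, 11, 13, 6, 37, 10, 41, 11, 45, 5, 22, 8, 37, 4, 34, 22.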